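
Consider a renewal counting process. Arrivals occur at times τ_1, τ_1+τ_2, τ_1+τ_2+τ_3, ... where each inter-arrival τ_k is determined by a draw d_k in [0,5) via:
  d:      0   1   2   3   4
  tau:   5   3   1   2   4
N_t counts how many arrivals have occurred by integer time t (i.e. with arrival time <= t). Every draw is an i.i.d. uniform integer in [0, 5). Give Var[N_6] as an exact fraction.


145567664/244140625

Inter-arrival values over d=0..4: [5, 3, 1, 2, 4]
Each d has probability 1/5, so the pmf of τ is: f(1) = 1/5, f(2) = 1/5, f(3) = 1/5, f(4) = 1/5, f(5) = 1/5
Let p_n(j) = P(N_n = j), with p_0 = [1]. Condition on τ_1: p_n(0) = P(τ > n), and for j >= 1, p_n(j) = Σ_{k<=n} f(k)·p_{n−k}(j−1)
p_1 = [4/5, 1/5]  (j = 0..1)
p_2 = [3/5, 9/25, 1/25]  (j = 0..2)
p_3 = [2/5, 12/25, 14/125, 1/125]  (j = 0..3)
p_4 = [1/5, 14/25, 26/125, 19/625, 1/625]  (j = 0..4)
p_5 = [0, 3/5, 8/25, 9/125, 24/3125, 1/3125]  (j = 0..5)
p_6 = [0, 2/5, 11/25, 17/125, 69/3125, 29/15625, 1/15625]  (j = 0..6)
E[N_6] = Σ j·p_6(j) = 27906/15625;  E[N_6²] = Σ j²·p_6(j) = 59156/15625
Var[N_6] = 59156/15625 − (27906/15625)² = 145567664/244140625


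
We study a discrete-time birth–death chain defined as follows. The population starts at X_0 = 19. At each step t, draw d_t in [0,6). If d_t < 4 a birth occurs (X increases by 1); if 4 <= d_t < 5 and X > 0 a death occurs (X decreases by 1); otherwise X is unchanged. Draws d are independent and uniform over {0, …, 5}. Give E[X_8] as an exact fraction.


23

X can drop by at most 1 per step and X_0 = 19 > T = 8, so X_t >= 19 − t >= 11 > 0 for every t <= 8: the floor at 0 (the 'and X > 0' condition) never binds. Hence X_8 = X_0 + Σ_{t<8} Y_t with i.i.d. increments Y_t = y(d_t) ∈ {+1, −1, 0}.
Outcome values over d=0..5: [1, 1, 1, 1, -1, 0]
Σy = 3, Σy² = 5, M = 6
μ = 3/6 = 1/2,  σ² = 5/6 − (1/2)² = 7/12
E[X_8] = 19 + 8·(1/2) = 23


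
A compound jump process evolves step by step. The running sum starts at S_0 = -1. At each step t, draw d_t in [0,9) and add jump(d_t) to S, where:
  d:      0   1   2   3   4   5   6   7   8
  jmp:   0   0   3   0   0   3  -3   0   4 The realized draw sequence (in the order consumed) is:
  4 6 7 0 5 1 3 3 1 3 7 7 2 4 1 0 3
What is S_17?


t=0: S=-1, d=4, jump=0, S_1=-1
t=1: S=-1, d=6, jump=-3, S_2=-4
t=2: S=-4, d=7, jump=0, S_3=-4
t=3: S=-4, d=0, jump=0, S_4=-4
t=4: S=-4, d=5, jump=3, S_5=-1
t=5: S=-1, d=1, jump=0, S_6=-1
t=6: S=-1, d=3, jump=0, S_7=-1
t=7: S=-1, d=3, jump=0, S_8=-1
t=8: S=-1, d=1, jump=0, S_9=-1
t=9: S=-1, d=3, jump=0, S_10=-1
t=10: S=-1, d=7, jump=0, S_11=-1
t=11: S=-1, d=7, jump=0, S_12=-1
t=12: S=-1, d=2, jump=3, S_13=2
t=13: S=2, d=4, jump=0, S_14=2
t=14: S=2, d=1, jump=0, S_15=2
t=15: S=2, d=0, jump=0, S_16=2
t=16: S=2, d=3, jump=0, S_17=2

2


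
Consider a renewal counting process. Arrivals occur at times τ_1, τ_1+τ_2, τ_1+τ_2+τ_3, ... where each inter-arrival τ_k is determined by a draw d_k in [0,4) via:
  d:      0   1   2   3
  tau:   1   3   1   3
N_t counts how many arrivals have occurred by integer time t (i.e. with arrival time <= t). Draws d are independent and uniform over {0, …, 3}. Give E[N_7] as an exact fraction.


435/128

Inter-arrival values over d=0..3: [1, 3, 1, 3]
Each d has probability 1/4, so the pmf of τ is: f(1) = 1/2, f(3) = 1/2
Renewal equation for m(n) = E[N_n]: condition on τ_1 = k (if k <= n, one arrival plus a fresh copy on the remaining n−k steps): m(n) = F(n) + Σ_{k<=n} f(k)·m(n−k), where F(n) = P(τ <= n) and m(0) = 0
m(1) = F(1) = 1/2
m(2) = F(2) + f(1)·m(1) = 1/2 + 1/2·1/2 = 3/4
m(3) = F(3) + f(1)·m(2) = 1 + 1/2·3/4 = 11/8
m(4) = F(4) + f(1)·m(3) + f(3)·m(1) = 1 + 1/2·11/8 + 1/2·1/2 = 31/16
m(5) = F(5) + f(1)·m(4) + f(3)·m(2) = 1 + 1/2·31/16 + 1/2·3/4 = 75/32
m(6) = F(6) + f(1)·m(5) + f(3)·m(3) = 1 + 1/2·75/32 + 1/2·11/8 = 183/64
m(7) = F(7) + f(1)·m(6) + f(3)·m(4) = 1 + 1/2·183/64 + 1/2·31/16 = 435/128
E[N_7] = m(7) = 435/128


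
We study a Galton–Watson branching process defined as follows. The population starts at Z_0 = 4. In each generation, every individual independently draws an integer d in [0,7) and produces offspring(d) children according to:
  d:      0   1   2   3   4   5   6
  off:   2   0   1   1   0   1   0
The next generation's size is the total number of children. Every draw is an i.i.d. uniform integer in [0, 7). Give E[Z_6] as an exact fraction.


Outcome values over d=0..6: [2, 0, 1, 1, 0, 1, 0]
Σy = 5, Σy² = 7, M = 7
μ = 5/7 = 5/7,  σ² = 7/7 − (5/7)² = 24/49
E[Z_0] = 4
E[Z_1] = 5/7·E[Z_0] = 20/7
E[Z_2] = 5/7·E[Z_1] = 100/49
E[Z_3] = 5/7·E[Z_2] = 500/343
E[Z_4] = 5/7·E[Z_3] = 2500/2401
E[Z_5] = 5/7·E[Z_4] = 12500/16807
E[Z_6] = 5/7·E[Z_5] = 62500/117649

62500/117649


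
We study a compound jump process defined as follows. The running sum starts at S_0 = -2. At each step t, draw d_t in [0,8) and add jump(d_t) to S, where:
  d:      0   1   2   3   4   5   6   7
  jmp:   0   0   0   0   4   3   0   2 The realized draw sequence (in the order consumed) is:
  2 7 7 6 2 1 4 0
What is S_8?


6

t=0: S=-2, d=2, jump=0, S_1=-2
t=1: S=-2, d=7, jump=2, S_2=0
t=2: S=0, d=7, jump=2, S_3=2
t=3: S=2, d=6, jump=0, S_4=2
t=4: S=2, d=2, jump=0, S_5=2
t=5: S=2, d=1, jump=0, S_6=2
t=6: S=2, d=4, jump=4, S_7=6
t=7: S=6, d=0, jump=0, S_8=6


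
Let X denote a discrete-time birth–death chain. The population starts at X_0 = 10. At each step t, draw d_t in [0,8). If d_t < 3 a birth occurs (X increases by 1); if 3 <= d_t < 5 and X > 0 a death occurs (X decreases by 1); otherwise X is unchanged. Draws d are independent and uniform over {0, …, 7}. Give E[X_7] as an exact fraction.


87/8

X can drop by at most 1 per step and X_0 = 10 > T = 7, so X_t >= 10 − t >= 3 > 0 for every t <= 7: the floor at 0 (the 'and X > 0' condition) never binds. Hence X_7 = X_0 + Σ_{t<7} Y_t with i.i.d. increments Y_t = y(d_t) ∈ {+1, −1, 0}.
Outcome values over d=0..7: [1, 1, 1, -1, -1, 0, 0, 0]
Σy = 1, Σy² = 5, M = 8
μ = 1/8 = 1/8,  σ² = 5/8 − (1/8)² = 39/64
E[X_7] = 10 + 7·(1/8) = 87/8


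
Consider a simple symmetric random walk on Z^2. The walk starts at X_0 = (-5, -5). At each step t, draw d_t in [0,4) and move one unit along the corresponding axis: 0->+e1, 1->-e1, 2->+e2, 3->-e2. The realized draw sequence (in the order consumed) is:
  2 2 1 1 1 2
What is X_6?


t=0: X=(-5, -5), d=2 → +e2, X_1=(-5, -4)
t=1: X=(-5, -4), d=2 → +e2, X_2=(-5, -3)
t=2: X=(-5, -3), d=1 → -e1, X_3=(-6, -3)
t=3: X=(-6, -3), d=1 → -e1, X_4=(-7, -3)
t=4: X=(-7, -3), d=1 → -e1, X_5=(-8, -3)
t=5: X=(-8, -3), d=2 → +e2, X_6=(-8, -2)

(-8, -2)


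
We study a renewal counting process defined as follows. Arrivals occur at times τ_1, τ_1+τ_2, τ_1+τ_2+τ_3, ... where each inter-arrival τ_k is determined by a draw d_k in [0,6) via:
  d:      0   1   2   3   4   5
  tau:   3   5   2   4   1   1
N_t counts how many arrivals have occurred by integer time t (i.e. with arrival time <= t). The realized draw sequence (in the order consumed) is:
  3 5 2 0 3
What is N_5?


2

draw d_1=3: τ_1=4, arrival time A_1=4
draw d_2=5: τ_2=1, arrival time A_2=5
draw d_3=2: τ_3=2, arrival time A_3=7
draw d_4=0: τ_4=3, arrival time A_4=10
draw d_5=3: τ_5=4, arrival time A_5=14
N_t over t=0..5: 0:0 1:0 2:0 3:0 4:1 5:2


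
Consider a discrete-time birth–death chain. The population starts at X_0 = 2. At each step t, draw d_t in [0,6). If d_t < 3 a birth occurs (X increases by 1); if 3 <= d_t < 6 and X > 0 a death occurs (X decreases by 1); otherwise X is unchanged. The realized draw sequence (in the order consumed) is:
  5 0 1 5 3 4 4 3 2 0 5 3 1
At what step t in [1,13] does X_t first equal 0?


6

t=0: X=2, d=5 → death, X_1=1
t=1: X=1, d=0 → birth, X_2=2
t=2: X=2, d=1 → birth, X_3=3
t=3: X=3, d=5 → death, X_4=2
t=4: X=2, d=3 → death, X_5=1
t=5: X=1, d=4 → death, X_6=0
t=6: X=0, d=4 → hold, X_7=0
t=7: X=0, d=3 → hold, X_8=0
t=8: X=0, d=2 → birth, X_9=1
t=9: X=1, d=0 → birth, X_10=2
t=10: X=2, d=5 → death, X_11=1
t=11: X=1, d=3 → death, X_12=0
t=12: X=0, d=1 → birth, X_13=1


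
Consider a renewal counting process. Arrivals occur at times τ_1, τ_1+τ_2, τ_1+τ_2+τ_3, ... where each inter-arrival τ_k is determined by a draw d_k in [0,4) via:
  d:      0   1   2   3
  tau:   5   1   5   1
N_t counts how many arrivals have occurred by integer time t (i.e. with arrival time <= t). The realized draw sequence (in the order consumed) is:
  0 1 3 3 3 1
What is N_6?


2

draw d_1=0: τ_1=5, arrival time A_1=5
draw d_2=1: τ_2=1, arrival time A_2=6
draw d_3=3: τ_3=1, arrival time A_3=7
draw d_4=3: τ_4=1, arrival time A_4=8
draw d_5=3: τ_5=1, arrival time A_5=9
draw d_6=1: τ_6=1, arrival time A_6=10
N_t over t=0..6: 0:0 1:0 2:0 3:0 4:0 5:1 6:2


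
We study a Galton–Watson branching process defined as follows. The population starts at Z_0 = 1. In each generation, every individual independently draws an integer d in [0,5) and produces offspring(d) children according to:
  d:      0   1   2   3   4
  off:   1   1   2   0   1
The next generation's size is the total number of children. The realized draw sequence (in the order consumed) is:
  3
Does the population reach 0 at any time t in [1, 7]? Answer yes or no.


gen 0: Z_0=1, draws=[3], offspring=[0], Z_1=0
gen 1: Z_1=0, draws=[], offspring=[], Z_2=0
gen 2: Z_2=0, draws=[], offspring=[], Z_3=0
gen 3: Z_3=0, draws=[], offspring=[], Z_4=0
gen 4: Z_4=0, draws=[], offspring=[], Z_5=0
gen 5: Z_5=0, draws=[], offspring=[], Z_6=0
gen 6: Z_6=0, draws=[], offspring=[], Z_7=0

yes


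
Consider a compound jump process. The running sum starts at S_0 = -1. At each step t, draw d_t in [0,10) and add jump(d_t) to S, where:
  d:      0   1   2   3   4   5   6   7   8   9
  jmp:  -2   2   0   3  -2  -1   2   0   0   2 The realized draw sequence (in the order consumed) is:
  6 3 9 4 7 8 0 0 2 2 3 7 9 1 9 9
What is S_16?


11

t=0: S=-1, d=6, jump=2, S_1=1
t=1: S=1, d=3, jump=3, S_2=4
t=2: S=4, d=9, jump=2, S_3=6
t=3: S=6, d=4, jump=-2, S_4=4
t=4: S=4, d=7, jump=0, S_5=4
t=5: S=4, d=8, jump=0, S_6=4
t=6: S=4, d=0, jump=-2, S_7=2
t=7: S=2, d=0, jump=-2, S_8=0
t=8: S=0, d=2, jump=0, S_9=0
t=9: S=0, d=2, jump=0, S_10=0
t=10: S=0, d=3, jump=3, S_11=3
t=11: S=3, d=7, jump=0, S_12=3
t=12: S=3, d=9, jump=2, S_13=5
t=13: S=5, d=1, jump=2, S_14=7
t=14: S=7, d=9, jump=2, S_15=9
t=15: S=9, d=9, jump=2, S_16=11


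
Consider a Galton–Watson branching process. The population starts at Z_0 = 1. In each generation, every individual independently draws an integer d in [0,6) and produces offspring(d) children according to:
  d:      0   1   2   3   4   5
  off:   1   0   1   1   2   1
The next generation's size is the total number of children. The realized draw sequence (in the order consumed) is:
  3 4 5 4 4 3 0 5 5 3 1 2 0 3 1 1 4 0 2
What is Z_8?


2

gen 0: Z_0=1, draws=[3], offspring=[1], Z_1=1
gen 1: Z_1=1, draws=[4], offspring=[2], Z_2=2
gen 2: Z_2=2, draws=[5, 4], offspring=[1, 2], Z_3=3
gen 3: Z_3=3, draws=[4, 3, 0], offspring=[2, 1, 1], Z_4=4
gen 4: Z_4=4, draws=[5, 5, 3, 1], offspring=[1, 1, 1, 0], Z_5=3
gen 5: Z_5=3, draws=[2, 0, 3], offspring=[1, 1, 1], Z_6=3
gen 6: Z_6=3, draws=[1, 1, 4], offspring=[0, 0, 2], Z_7=2
gen 7: Z_7=2, draws=[0, 2], offspring=[1, 1], Z_8=2


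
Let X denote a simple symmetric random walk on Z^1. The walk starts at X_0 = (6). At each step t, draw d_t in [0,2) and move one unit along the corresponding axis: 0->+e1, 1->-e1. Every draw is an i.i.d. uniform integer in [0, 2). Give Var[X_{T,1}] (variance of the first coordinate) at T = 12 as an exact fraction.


Outcome values over d=0..1: [1, -1]
Σy = 0, Σy² = 2, M = 2
μ = 0/2 = 0,  σ² = 2/2 − (0)² = 1
Independent increments: Var[X_12] = 12·σ² = 12·(1) = 12

12


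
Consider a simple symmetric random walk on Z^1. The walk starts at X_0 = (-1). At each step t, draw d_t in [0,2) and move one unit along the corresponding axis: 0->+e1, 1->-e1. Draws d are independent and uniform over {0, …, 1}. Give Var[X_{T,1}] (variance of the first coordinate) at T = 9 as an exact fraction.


9

Outcome values over d=0..1: [1, -1]
Σy = 0, Σy² = 2, M = 2
μ = 0/2 = 0,  σ² = 2/2 − (0)² = 1
Independent increments: Var[X_9] = 9·σ² = 9·(1) = 9


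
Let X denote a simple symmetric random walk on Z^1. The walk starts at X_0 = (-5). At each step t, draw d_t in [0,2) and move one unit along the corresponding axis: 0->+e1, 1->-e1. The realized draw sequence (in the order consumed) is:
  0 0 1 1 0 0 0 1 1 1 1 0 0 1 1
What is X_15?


(-6)

t=0: X=(-5), d=0 → +e1, X_1=(-4)
t=1: X=(-4), d=0 → +e1, X_2=(-3)
t=2: X=(-3), d=1 → -e1, X_3=(-4)
t=3: X=(-4), d=1 → -e1, X_4=(-5)
t=4: X=(-5), d=0 → +e1, X_5=(-4)
t=5: X=(-4), d=0 → +e1, X_6=(-3)
t=6: X=(-3), d=0 → +e1, X_7=(-2)
t=7: X=(-2), d=1 → -e1, X_8=(-3)
t=8: X=(-3), d=1 → -e1, X_9=(-4)
t=9: X=(-4), d=1 → -e1, X_10=(-5)
t=10: X=(-5), d=1 → -e1, X_11=(-6)
t=11: X=(-6), d=0 → +e1, X_12=(-5)
t=12: X=(-5), d=0 → +e1, X_13=(-4)
t=13: X=(-4), d=1 → -e1, X_14=(-5)
t=14: X=(-5), d=1 → -e1, X_15=(-6)


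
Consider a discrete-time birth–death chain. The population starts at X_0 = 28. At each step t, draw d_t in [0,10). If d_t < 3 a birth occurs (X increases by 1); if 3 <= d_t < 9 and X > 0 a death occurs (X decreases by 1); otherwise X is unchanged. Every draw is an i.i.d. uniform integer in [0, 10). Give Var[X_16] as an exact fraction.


324/25

X can drop by at most 1 per step and X_0 = 28 > T = 16, so X_t >= 28 − t >= 12 > 0 for every t <= 16: the floor at 0 (the 'and X > 0' condition) never binds. Hence X_16 = X_0 + Σ_{t<16} Y_t with i.i.d. increments Y_t = y(d_t) ∈ {+1, −1, 0}.
Outcome values over d=0..9: [1, 1, 1, -1, -1, -1, -1, -1, -1, 0]
Σy = -3, Σy² = 9, M = 10
μ = -3/10 = -3/10,  σ² = 9/10 − (-3/10)² = 81/100
Independent increments: Var[X_16] = 16·σ² = 16·(81/100) = 324/25


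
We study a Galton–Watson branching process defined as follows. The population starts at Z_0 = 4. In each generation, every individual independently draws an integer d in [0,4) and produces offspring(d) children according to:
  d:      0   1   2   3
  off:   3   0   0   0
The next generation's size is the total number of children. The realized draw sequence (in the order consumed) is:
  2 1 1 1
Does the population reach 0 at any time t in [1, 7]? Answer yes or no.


gen 0: Z_0=4, draws=[2, 1, 1, 1], offspring=[0, 0, 0, 0], Z_1=0
gen 1: Z_1=0, draws=[], offspring=[], Z_2=0
gen 2: Z_2=0, draws=[], offspring=[], Z_3=0
gen 3: Z_3=0, draws=[], offspring=[], Z_4=0
gen 4: Z_4=0, draws=[], offspring=[], Z_5=0
gen 5: Z_5=0, draws=[], offspring=[], Z_6=0
gen 6: Z_6=0, draws=[], offspring=[], Z_7=0

yes


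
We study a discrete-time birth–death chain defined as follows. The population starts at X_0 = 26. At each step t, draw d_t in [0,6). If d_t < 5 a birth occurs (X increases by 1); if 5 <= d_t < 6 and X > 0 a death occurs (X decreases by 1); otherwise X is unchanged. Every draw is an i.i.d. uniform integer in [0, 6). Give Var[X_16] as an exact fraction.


X can drop by at most 1 per step and X_0 = 26 > T = 16, so X_t >= 26 − t >= 10 > 0 for every t <= 16: the floor at 0 (the 'and X > 0' condition) never binds. Hence X_16 = X_0 + Σ_{t<16} Y_t with i.i.d. increments Y_t = y(d_t) ∈ {+1, −1, 0}.
Outcome values over d=0..5: [1, 1, 1, 1, 1, -1]
Σy = 4, Σy² = 6, M = 6
μ = 4/6 = 2/3,  σ² = 6/6 − (2/3)² = 5/9
Independent increments: Var[X_16] = 16·σ² = 16·(5/9) = 80/9

80/9


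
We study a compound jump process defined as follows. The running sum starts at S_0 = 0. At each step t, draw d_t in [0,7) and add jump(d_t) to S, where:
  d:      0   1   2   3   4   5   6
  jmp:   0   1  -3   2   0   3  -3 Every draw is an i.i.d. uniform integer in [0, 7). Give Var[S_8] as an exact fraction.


256/7

Outcome values over d=0..6: [0, 1, -3, 2, 0, 3, -3]
Σy = 0, Σy² = 32, M = 7
μ = 0/7 = 0,  σ² = 32/7 − (0)² = 32/7
Independent increments: Var[S_8] = 8·σ² = 8·(32/7) = 256/7


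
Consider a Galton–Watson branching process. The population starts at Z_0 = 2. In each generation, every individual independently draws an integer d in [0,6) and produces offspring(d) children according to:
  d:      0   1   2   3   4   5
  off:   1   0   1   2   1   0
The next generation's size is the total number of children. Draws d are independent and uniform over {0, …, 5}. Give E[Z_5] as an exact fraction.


Outcome values over d=0..5: [1, 0, 1, 2, 1, 0]
Σy = 5, Σy² = 7, M = 6
μ = 5/6 = 5/6,  σ² = 7/6 − (5/6)² = 17/36
E[Z_0] = 2
E[Z_1] = 5/6·E[Z_0] = 5/3
E[Z_2] = 5/6·E[Z_1] = 25/18
E[Z_3] = 5/6·E[Z_2] = 125/108
E[Z_4] = 5/6·E[Z_3] = 625/648
E[Z_5] = 5/6·E[Z_4] = 3125/3888

3125/3888


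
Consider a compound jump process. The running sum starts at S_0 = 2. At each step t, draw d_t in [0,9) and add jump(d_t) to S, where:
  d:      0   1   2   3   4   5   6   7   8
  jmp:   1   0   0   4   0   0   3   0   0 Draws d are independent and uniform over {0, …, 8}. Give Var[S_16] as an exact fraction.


2720/81

Outcome values over d=0..8: [1, 0, 0, 4, 0, 0, 3, 0, 0]
Σy = 8, Σy² = 26, M = 9
μ = 8/9 = 8/9,  σ² = 26/9 − (8/9)² = 170/81
Independent increments: Var[S_16] = 16·σ² = 16·(170/81) = 2720/81


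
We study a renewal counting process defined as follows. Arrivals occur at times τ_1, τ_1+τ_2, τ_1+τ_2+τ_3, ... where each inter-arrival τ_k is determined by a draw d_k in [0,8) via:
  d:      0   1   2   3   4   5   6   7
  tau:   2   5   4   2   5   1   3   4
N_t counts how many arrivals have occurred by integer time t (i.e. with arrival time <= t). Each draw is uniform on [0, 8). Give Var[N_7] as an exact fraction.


2489749210351/4398046511104

Inter-arrival values over d=0..7: [2, 5, 4, 2, 5, 1, 3, 4]
Each d has probability 1/8, so the pmf of τ is: f(1) = 1/8, f(2) = 1/4, f(3) = 1/8, f(4) = 1/4, f(5) = 1/4
Let p_n(j) = P(N_n = j), with p_0 = [1]. Condition on τ_1: p_n(0) = P(τ > n), and for j >= 1, p_n(j) = Σ_{k<=n} f(k)·p_{n−k}(j−1)
p_1 = [7/8, 1/8]  (j = 0..1)
p_2 = [5/8, 23/64, 1/64]  (j = 0..2)
p_3 = [1/2, 27/64, 39/512, 1/512]  (j = 0..3)
p_4 = [1/4, 37/64, 81/512, 55/4096, 1/4096]  (j = 0..4)
p_5 = [0, 45/64, 65/256, 167/4096, 71/32768, 1/32768]  (j = 0..5)
p_6 = [0, 1/2, 13/32, 347/4096, 285/32768, 87/262144, 1/262144]  (j = 0..6)
p_7 = [0, 5/16, 259/512, 643/4096, 47/2048, 435/262144, 103/2097152, 1/2097152]  (j = 0..7)
E[N_7] = Σ j·p_7(j) = 3975273/2097152;  E[N_7²] = Σ j²·p_7(j) = 8722565/2097152
Var[N_7] = 8722565/2097152 − (3975273/2097152)² = 2489749210351/4398046511104


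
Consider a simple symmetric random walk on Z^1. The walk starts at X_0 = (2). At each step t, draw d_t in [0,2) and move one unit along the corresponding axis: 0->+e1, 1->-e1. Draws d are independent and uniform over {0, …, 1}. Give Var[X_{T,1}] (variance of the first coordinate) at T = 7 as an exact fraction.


Outcome values over d=0..1: [1, -1]
Σy = 0, Σy² = 2, M = 2
μ = 0/2 = 0,  σ² = 2/2 − (0)² = 1
Independent increments: Var[X_7] = 7·σ² = 7·(1) = 7

7


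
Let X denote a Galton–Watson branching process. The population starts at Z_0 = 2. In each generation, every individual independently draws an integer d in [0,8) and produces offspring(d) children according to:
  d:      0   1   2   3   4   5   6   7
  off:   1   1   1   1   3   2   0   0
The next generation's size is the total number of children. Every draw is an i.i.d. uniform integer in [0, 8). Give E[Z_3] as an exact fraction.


729/256

Outcome values over d=0..7: [1, 1, 1, 1, 3, 2, 0, 0]
Σy = 9, Σy² = 17, M = 8
μ = 9/8 = 9/8,  σ² = 17/8 − (9/8)² = 55/64
E[Z_0] = 2
E[Z_1] = 9/8·E[Z_0] = 9/4
E[Z_2] = 9/8·E[Z_1] = 81/32
E[Z_3] = 9/8·E[Z_2] = 729/256


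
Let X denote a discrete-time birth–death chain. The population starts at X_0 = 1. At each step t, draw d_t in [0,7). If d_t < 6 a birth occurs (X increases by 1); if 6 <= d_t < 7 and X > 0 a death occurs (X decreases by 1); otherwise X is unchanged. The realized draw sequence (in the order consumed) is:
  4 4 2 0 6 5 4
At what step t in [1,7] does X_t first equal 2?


1

t=0: X=1, d=4 → birth, X_1=2
t=1: X=2, d=4 → birth, X_2=3
t=2: X=3, d=2 → birth, X_3=4
t=3: X=4, d=0 → birth, X_4=5
t=4: X=5, d=6 → death, X_5=4
t=5: X=4, d=5 → birth, X_6=5
t=6: X=5, d=4 → birth, X_7=6


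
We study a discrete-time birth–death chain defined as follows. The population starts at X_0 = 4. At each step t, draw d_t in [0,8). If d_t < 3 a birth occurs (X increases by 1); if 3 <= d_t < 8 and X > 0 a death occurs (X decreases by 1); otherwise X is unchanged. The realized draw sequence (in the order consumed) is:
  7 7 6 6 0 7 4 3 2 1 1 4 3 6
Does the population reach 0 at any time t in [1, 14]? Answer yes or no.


yes

t=0: X=4, d=7 → death, X_1=3
t=1: X=3, d=7 → death, X_2=2
t=2: X=2, d=6 → death, X_3=1
t=3: X=1, d=6 → death, X_4=0
t=4: X=0, d=0 → birth, X_5=1
t=5: X=1, d=7 → death, X_6=0
t=6: X=0, d=4 → hold, X_7=0
t=7: X=0, d=3 → hold, X_8=0
t=8: X=0, d=2 → birth, X_9=1
t=9: X=1, d=1 → birth, X_10=2
t=10: X=2, d=1 → birth, X_11=3
t=11: X=3, d=4 → death, X_12=2
t=12: X=2, d=3 → death, X_13=1
t=13: X=1, d=6 → death, X_14=0


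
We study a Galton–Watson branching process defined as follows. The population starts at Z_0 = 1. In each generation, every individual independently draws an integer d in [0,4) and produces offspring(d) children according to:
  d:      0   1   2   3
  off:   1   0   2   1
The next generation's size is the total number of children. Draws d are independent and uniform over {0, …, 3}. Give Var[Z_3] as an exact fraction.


Outcome values over d=0..3: [1, 0, 2, 1]
Σy = 4, Σy² = 6, M = 4
μ = 4/4 = 1,  σ² = 6/4 − (1)² = 1/2
V_0 = 0, E_0 = 1
V_1 = 1/2·E_0 + (1)²·V_0 = 1/2;  E_1 = 1
V_2 = 1/2·E_1 + (1)²·V_1 = 1;  E_2 = 1
V_3 = 1/2·E_2 + (1)²·V_2 = 3/2;  E_3 = 1

3/2


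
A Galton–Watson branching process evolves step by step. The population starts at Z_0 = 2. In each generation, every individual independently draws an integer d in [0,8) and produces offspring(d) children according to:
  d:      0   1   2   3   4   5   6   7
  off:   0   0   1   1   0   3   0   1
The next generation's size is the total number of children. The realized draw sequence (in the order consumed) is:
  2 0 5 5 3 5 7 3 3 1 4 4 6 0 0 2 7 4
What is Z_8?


0

gen 0: Z_0=2, draws=[2, 0], offspring=[1, 0], Z_1=1
gen 1: Z_1=1, draws=[5], offspring=[3], Z_2=3
gen 2: Z_2=3, draws=[5, 3, 5], offspring=[3, 1, 3], Z_3=7
gen 3: Z_3=7, draws=[7, 3, 3, 1, 4, 4, 6], offspring=[1, 1, 1, 0, 0, 0, 0], Z_4=3
gen 4: Z_4=3, draws=[0, 0, 2], offspring=[0, 0, 1], Z_5=1
gen 5: Z_5=1, draws=[7], offspring=[1], Z_6=1
gen 6: Z_6=1, draws=[4], offspring=[0], Z_7=0
gen 7: Z_7=0, draws=[], offspring=[], Z_8=0


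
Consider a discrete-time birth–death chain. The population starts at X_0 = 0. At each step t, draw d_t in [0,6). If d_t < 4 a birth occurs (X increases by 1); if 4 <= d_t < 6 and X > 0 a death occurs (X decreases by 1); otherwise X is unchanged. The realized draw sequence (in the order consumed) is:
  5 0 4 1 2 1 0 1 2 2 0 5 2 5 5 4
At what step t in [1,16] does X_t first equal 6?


t=0: X=0, d=5 → hold, X_1=0
t=1: X=0, d=0 → birth, X_2=1
t=2: X=1, d=4 → death, X_3=0
t=3: X=0, d=1 → birth, X_4=1
t=4: X=1, d=2 → birth, X_5=2
t=5: X=2, d=1 → birth, X_6=3
t=6: X=3, d=0 → birth, X_7=4
t=7: X=4, d=1 → birth, X_8=5
t=8: X=5, d=2 → birth, X_9=6
t=9: X=6, d=2 → birth, X_10=7
t=10: X=7, d=0 → birth, X_11=8
t=11: X=8, d=5 → death, X_12=7
t=12: X=7, d=2 → birth, X_13=8
t=13: X=8, d=5 → death, X_14=7
t=14: X=7, d=5 → death, X_15=6
t=15: X=6, d=4 → death, X_16=5

9


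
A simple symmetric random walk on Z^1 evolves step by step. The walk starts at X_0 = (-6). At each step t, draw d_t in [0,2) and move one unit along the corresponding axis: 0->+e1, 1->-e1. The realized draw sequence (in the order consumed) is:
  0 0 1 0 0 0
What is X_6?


t=0: X=(-6), d=0 → +e1, X_1=(-5)
t=1: X=(-5), d=0 → +e1, X_2=(-4)
t=2: X=(-4), d=1 → -e1, X_3=(-5)
t=3: X=(-5), d=0 → +e1, X_4=(-4)
t=4: X=(-4), d=0 → +e1, X_5=(-3)
t=5: X=(-3), d=0 → +e1, X_6=(-2)

(-2)


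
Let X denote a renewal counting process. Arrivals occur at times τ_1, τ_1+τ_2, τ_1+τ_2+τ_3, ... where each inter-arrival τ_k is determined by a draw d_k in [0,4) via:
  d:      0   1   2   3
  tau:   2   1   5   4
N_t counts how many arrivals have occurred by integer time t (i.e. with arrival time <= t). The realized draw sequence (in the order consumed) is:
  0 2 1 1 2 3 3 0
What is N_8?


draw d_1=0: τ_1=2, arrival time A_1=2
draw d_2=2: τ_2=5, arrival time A_2=7
draw d_3=1: τ_3=1, arrival time A_3=8
draw d_4=1: τ_4=1, arrival time A_4=9
draw d_5=2: τ_5=5, arrival time A_5=14
draw d_6=3: τ_6=4, arrival time A_6=18
draw d_7=3: τ_7=4, arrival time A_7=22
draw d_8=0: τ_8=2, arrival time A_8=24
N_t over t=0..8: 0:0 1:0 2:1 3:1 4:1 5:1 6:1 7:2 8:3

3


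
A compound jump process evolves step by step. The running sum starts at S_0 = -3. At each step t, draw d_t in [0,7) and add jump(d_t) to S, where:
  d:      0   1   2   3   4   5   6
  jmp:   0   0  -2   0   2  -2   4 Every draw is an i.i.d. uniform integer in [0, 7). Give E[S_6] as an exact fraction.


Outcome values over d=0..6: [0, 0, -2, 0, 2, -2, 4]
Σy = 2, Σy² = 28, M = 7
μ = 2/7 = 2/7,  σ² = 28/7 − (2/7)² = 192/49
E[S_6] = -3 + 6·(2/7) = -9/7

-9/7


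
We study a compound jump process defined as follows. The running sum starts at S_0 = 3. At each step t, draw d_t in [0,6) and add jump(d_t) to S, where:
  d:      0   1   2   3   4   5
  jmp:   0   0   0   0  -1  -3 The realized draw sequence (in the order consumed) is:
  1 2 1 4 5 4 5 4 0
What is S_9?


-6

t=0: S=3, d=1, jump=0, S_1=3
t=1: S=3, d=2, jump=0, S_2=3
t=2: S=3, d=1, jump=0, S_3=3
t=3: S=3, d=4, jump=-1, S_4=2
t=4: S=2, d=5, jump=-3, S_5=-1
t=5: S=-1, d=4, jump=-1, S_6=-2
t=6: S=-2, d=5, jump=-3, S_7=-5
t=7: S=-5, d=4, jump=-1, S_8=-6
t=8: S=-6, d=0, jump=0, S_9=-6


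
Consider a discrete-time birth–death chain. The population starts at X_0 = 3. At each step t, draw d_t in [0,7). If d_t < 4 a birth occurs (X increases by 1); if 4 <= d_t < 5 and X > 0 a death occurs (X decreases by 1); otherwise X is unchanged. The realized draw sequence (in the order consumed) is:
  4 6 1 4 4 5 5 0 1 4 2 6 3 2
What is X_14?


t=0: X=3, d=4 → death, X_1=2
t=1: X=2, d=6 → hold, X_2=2
t=2: X=2, d=1 → birth, X_3=3
t=3: X=3, d=4 → death, X_4=2
t=4: X=2, d=4 → death, X_5=1
t=5: X=1, d=5 → hold, X_6=1
t=6: X=1, d=5 → hold, X_7=1
t=7: X=1, d=0 → birth, X_8=2
t=8: X=2, d=1 → birth, X_9=3
t=9: X=3, d=4 → death, X_10=2
t=10: X=2, d=2 → birth, X_11=3
t=11: X=3, d=6 → hold, X_12=3
t=12: X=3, d=3 → birth, X_13=4
t=13: X=4, d=2 → birth, X_14=5

5


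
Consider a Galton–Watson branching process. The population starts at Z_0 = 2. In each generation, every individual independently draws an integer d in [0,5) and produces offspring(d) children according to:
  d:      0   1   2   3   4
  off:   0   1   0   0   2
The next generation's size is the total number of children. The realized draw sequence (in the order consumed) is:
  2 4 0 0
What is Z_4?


gen 0: Z_0=2, draws=[2, 4], offspring=[0, 2], Z_1=2
gen 1: Z_1=2, draws=[0, 0], offspring=[0, 0], Z_2=0
gen 2: Z_2=0, draws=[], offspring=[], Z_3=0
gen 3: Z_3=0, draws=[], offspring=[], Z_4=0

0


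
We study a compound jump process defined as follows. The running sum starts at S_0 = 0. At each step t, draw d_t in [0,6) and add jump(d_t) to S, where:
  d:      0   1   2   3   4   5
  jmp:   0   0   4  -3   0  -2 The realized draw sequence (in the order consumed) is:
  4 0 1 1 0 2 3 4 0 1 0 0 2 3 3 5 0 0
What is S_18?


t=0: S=0, d=4, jump=0, S_1=0
t=1: S=0, d=0, jump=0, S_2=0
t=2: S=0, d=1, jump=0, S_3=0
t=3: S=0, d=1, jump=0, S_4=0
t=4: S=0, d=0, jump=0, S_5=0
t=5: S=0, d=2, jump=4, S_6=4
t=6: S=4, d=3, jump=-3, S_7=1
t=7: S=1, d=4, jump=0, S_8=1
t=8: S=1, d=0, jump=0, S_9=1
t=9: S=1, d=1, jump=0, S_10=1
t=10: S=1, d=0, jump=0, S_11=1
t=11: S=1, d=0, jump=0, S_12=1
t=12: S=1, d=2, jump=4, S_13=5
t=13: S=5, d=3, jump=-3, S_14=2
t=14: S=2, d=3, jump=-3, S_15=-1
t=15: S=-1, d=5, jump=-2, S_16=-3
t=16: S=-3, d=0, jump=0, S_17=-3
t=17: S=-3, d=0, jump=0, S_18=-3

-3


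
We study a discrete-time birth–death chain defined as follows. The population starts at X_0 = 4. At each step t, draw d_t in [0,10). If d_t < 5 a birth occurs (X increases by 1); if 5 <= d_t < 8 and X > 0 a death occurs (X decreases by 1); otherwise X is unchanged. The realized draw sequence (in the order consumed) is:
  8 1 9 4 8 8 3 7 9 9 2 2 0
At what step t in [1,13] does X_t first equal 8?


12

t=0: X=4, d=8 → hold, X_1=4
t=1: X=4, d=1 → birth, X_2=5
t=2: X=5, d=9 → hold, X_3=5
t=3: X=5, d=4 → birth, X_4=6
t=4: X=6, d=8 → hold, X_5=6
t=5: X=6, d=8 → hold, X_6=6
t=6: X=6, d=3 → birth, X_7=7
t=7: X=7, d=7 → death, X_8=6
t=8: X=6, d=9 → hold, X_9=6
t=9: X=6, d=9 → hold, X_10=6
t=10: X=6, d=2 → birth, X_11=7
t=11: X=7, d=2 → birth, X_12=8
t=12: X=8, d=0 → birth, X_13=9


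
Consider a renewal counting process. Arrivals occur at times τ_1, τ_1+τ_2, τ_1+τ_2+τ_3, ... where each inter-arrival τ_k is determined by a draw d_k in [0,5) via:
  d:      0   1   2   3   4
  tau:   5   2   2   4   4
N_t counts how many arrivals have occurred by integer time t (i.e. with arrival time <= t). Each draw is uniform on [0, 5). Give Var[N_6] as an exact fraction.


Inter-arrival values over d=0..4: [5, 2, 2, 4, 4]
Each d has probability 1/5, so the pmf of τ is: f(2) = 2/5, f(4) = 2/5, f(5) = 1/5
Let p_n(j) = P(N_n = j), with p_0 = [1]. Condition on τ_1: p_n(0) = P(τ > n), and for j >= 1, p_n(j) = Σ_{k<=n} f(k)·p_{n−k}(j−1)
p_1 = [1]  (j = 0)
p_2 = [3/5, 2/5]  (j = 0..1)
p_3 = [3/5, 2/5]  (j = 0..1)
p_4 = [1/5, 16/25, 4/25]  (j = 0..2)
p_5 = [0, 21/25, 4/25]  (j = 0..2)
p_6 = [0, 13/25, 52/125, 8/125]  (j = 0..3)
E[N_6] = Σ j·p_6(j) = 193/125;  E[N_6²] = Σ j²·p_6(j) = 69/25
Var[N_6] = 69/25 − (193/125)² = 5876/15625

5876/15625


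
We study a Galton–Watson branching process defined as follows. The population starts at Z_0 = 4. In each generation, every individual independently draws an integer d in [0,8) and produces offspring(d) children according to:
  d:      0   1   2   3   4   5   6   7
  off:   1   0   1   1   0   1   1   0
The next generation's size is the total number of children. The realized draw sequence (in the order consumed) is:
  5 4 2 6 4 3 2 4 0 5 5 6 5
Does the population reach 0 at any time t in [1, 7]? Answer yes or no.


no

gen 0: Z_0=4, draws=[5, 4, 2, 6], offspring=[1, 0, 1, 1], Z_1=3
gen 1: Z_1=3, draws=[4, 3, 2], offspring=[0, 1, 1], Z_2=2
gen 2: Z_2=2, draws=[4, 0], offspring=[0, 1], Z_3=1
gen 3: Z_3=1, draws=[5], offspring=[1], Z_4=1
gen 4: Z_4=1, draws=[5], offspring=[1], Z_5=1
gen 5: Z_5=1, draws=[6], offspring=[1], Z_6=1
gen 6: Z_6=1, draws=[5], offspring=[1], Z_7=1


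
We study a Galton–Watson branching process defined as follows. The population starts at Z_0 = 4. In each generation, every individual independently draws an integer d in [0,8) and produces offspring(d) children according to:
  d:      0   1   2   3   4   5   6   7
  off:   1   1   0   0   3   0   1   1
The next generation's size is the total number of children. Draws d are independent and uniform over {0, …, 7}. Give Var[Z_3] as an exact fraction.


455455/65536

Outcome values over d=0..7: [1, 1, 0, 0, 3, 0, 1, 1]
Σy = 7, Σy² = 13, M = 8
μ = 7/8 = 7/8,  σ² = 13/8 − (7/8)² = 55/64
V_0 = 0, E_0 = 4
V_1 = 55/64·E_0 + (7/8)²·V_0 = 55/16;  E_1 = 7/2
V_2 = 55/64·E_1 + (7/8)²·V_1 = 5775/1024;  E_2 = 49/16
V_3 = 55/64·E_2 + (7/8)²·V_2 = 455455/65536;  E_3 = 343/128


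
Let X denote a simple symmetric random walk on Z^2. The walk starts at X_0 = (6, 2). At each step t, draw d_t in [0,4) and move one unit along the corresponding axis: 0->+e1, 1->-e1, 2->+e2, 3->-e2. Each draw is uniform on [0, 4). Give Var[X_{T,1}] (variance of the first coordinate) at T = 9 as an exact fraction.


Outcome values over d=0..3: [1, -1, 0, 0]
Σy = 0, Σy² = 2, M = 4
μ = 0/4 = 0,  σ² = 2/4 − (0)² = 1/2
Independent increments: Var[X_9] = 9·σ² = 9·(1/2) = 9/2

9/2


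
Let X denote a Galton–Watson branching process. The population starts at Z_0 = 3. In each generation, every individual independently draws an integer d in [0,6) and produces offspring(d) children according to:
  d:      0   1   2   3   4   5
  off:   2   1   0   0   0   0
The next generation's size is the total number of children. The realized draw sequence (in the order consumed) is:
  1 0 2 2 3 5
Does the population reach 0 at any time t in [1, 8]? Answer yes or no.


gen 0: Z_0=3, draws=[1, 0, 2], offspring=[1, 2, 0], Z_1=3
gen 1: Z_1=3, draws=[2, 3, 5], offspring=[0, 0, 0], Z_2=0
gen 2: Z_2=0, draws=[], offspring=[], Z_3=0
gen 3: Z_3=0, draws=[], offspring=[], Z_4=0
gen 4: Z_4=0, draws=[], offspring=[], Z_5=0
gen 5: Z_5=0, draws=[], offspring=[], Z_6=0
gen 6: Z_6=0, draws=[], offspring=[], Z_7=0
gen 7: Z_7=0, draws=[], offspring=[], Z_8=0

yes


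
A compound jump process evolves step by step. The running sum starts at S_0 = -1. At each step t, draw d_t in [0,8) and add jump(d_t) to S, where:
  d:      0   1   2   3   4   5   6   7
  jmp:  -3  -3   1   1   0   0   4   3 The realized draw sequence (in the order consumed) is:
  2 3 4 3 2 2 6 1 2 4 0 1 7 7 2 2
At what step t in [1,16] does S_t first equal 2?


4

t=0: S=-1, d=2, jump=1, S_1=0
t=1: S=0, d=3, jump=1, S_2=1
t=2: S=1, d=4, jump=0, S_3=1
t=3: S=1, d=3, jump=1, S_4=2
t=4: S=2, d=2, jump=1, S_5=3
t=5: S=3, d=2, jump=1, S_6=4
t=6: S=4, d=6, jump=4, S_7=8
t=7: S=8, d=1, jump=-3, S_8=5
t=8: S=5, d=2, jump=1, S_9=6
t=9: S=6, d=4, jump=0, S_10=6
t=10: S=6, d=0, jump=-3, S_11=3
t=11: S=3, d=1, jump=-3, S_12=0
t=12: S=0, d=7, jump=3, S_13=3
t=13: S=3, d=7, jump=3, S_14=6
t=14: S=6, d=2, jump=1, S_15=7
t=15: S=7, d=2, jump=1, S_16=8


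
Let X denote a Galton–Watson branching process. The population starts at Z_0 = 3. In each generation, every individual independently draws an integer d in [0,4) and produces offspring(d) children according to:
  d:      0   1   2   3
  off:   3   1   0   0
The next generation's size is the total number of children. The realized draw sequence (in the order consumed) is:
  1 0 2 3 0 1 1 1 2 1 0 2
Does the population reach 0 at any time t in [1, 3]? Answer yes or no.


gen 0: Z_0=3, draws=[1, 0, 2], offspring=[1, 3, 0], Z_1=4
gen 1: Z_1=4, draws=[3, 0, 1, 1], offspring=[0, 3, 1, 1], Z_2=5
gen 2: Z_2=5, draws=[1, 2, 1, 0, 2], offspring=[1, 0, 1, 3, 0], Z_3=5

no


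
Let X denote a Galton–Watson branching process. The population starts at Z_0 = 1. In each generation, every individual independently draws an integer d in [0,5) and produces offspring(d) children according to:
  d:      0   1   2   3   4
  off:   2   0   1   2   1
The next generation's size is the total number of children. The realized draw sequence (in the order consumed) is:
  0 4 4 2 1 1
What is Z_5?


0

gen 0: Z_0=1, draws=[0], offspring=[2], Z_1=2
gen 1: Z_1=2, draws=[4, 4], offspring=[1, 1], Z_2=2
gen 2: Z_2=2, draws=[2, 1], offspring=[1, 0], Z_3=1
gen 3: Z_3=1, draws=[1], offspring=[0], Z_4=0
gen 4: Z_4=0, draws=[], offspring=[], Z_5=0


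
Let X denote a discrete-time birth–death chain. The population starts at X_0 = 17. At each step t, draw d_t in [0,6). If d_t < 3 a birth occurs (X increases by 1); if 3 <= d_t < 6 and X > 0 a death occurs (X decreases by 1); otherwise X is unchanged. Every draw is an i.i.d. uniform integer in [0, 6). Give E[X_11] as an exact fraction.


X can drop by at most 1 per step and X_0 = 17 > T = 11, so X_t >= 17 − t >= 6 > 0 for every t <= 11: the floor at 0 (the 'and X > 0' condition) never binds. Hence X_11 = X_0 + Σ_{t<11} Y_t with i.i.d. increments Y_t = y(d_t) ∈ {+1, −1, 0}.
Outcome values over d=0..5: [1, 1, 1, -1, -1, -1]
Σy = 0, Σy² = 6, M = 6
μ = 0/6 = 0,  σ² = 6/6 − (0)² = 1
E[X_11] = 17 + 11·(0) = 17

17


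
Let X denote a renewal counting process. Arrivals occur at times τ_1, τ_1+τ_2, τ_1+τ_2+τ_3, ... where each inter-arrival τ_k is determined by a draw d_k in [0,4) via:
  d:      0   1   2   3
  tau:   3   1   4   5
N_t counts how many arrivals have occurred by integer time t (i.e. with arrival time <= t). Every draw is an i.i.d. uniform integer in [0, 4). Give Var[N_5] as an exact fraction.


400615/1048576

Inter-arrival values over d=0..3: [3, 1, 4, 5]
Each d has probability 1/4, so the pmf of τ is: f(1) = 1/4, f(3) = 1/4, f(4) = 1/4, f(5) = 1/4
Let p_n(j) = P(N_n = j), with p_0 = [1]. Condition on τ_1: p_n(0) = P(τ > n), and for j >= 1, p_n(j) = Σ_{k<=n} f(k)·p_{n−k}(j−1)
p_1 = [3/4, 1/4]  (j = 0..1)
p_2 = [3/4, 3/16, 1/16]  (j = 0..2)
p_3 = [1/2, 7/16, 3/64, 1/64]  (j = 0..3)
p_4 = [1/4, 9/16, 11/64, 3/256, 1/256]  (j = 0..4)
p_5 = [0, 11/16, 1/4, 15/256, 3/1024, 1/1024]  (j = 0..5)
E[N_5] = Σ j·p_5(j) = 1413/1024;  E[N_5²] = Σ j²·p_5(j) = 2341/1024
Var[N_5] = 2341/1024 − (1413/1024)² = 400615/1048576


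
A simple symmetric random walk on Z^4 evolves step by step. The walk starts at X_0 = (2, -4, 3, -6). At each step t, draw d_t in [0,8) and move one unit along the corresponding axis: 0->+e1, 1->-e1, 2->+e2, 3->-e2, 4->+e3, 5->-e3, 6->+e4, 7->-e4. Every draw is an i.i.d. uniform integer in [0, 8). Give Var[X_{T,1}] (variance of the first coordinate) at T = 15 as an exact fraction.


Outcome values over d=0..7: [1, -1, 0, 0, 0, 0, 0, 0]
Σy = 0, Σy² = 2, M = 8
μ = 0/8 = 0,  σ² = 2/8 − (0)² = 1/4
Independent increments: Var[X_15] = 15·σ² = 15·(1/4) = 15/4

15/4


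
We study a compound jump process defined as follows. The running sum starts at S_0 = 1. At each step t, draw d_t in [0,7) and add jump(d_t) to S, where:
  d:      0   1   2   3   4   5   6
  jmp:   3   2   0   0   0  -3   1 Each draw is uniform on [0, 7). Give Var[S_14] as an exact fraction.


Outcome values over d=0..6: [3, 2, 0, 0, 0, -3, 1]
Σy = 3, Σy² = 23, M = 7
μ = 3/7 = 3/7,  σ² = 23/7 − (3/7)² = 152/49
Independent increments: Var[S_14] = 14·σ² = 14·(152/49) = 304/7

304/7


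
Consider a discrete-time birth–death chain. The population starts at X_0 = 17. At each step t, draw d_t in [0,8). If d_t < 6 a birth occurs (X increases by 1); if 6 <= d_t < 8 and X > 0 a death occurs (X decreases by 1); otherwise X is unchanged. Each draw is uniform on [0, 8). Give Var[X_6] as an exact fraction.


9/2

X can drop by at most 1 per step and X_0 = 17 > T = 6, so X_t >= 17 − t >= 11 > 0 for every t <= 6: the floor at 0 (the 'and X > 0' condition) never binds. Hence X_6 = X_0 + Σ_{t<6} Y_t with i.i.d. increments Y_t = y(d_t) ∈ {+1, −1, 0}.
Outcome values over d=0..7: [1, 1, 1, 1, 1, 1, -1, -1]
Σy = 4, Σy² = 8, M = 8
μ = 4/8 = 1/2,  σ² = 8/8 − (1/2)² = 3/4
Independent increments: Var[X_6] = 6·σ² = 6·(3/4) = 9/2


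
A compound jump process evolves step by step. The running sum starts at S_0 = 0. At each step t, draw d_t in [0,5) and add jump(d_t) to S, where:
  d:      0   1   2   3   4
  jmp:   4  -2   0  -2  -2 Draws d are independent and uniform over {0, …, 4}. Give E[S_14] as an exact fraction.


-28/5

Outcome values over d=0..4: [4, -2, 0, -2, -2]
Σy = -2, Σy² = 28, M = 5
μ = -2/5 = -2/5,  σ² = 28/5 − (-2/5)² = 136/25
E[S_14] = 0 + 14·(-2/5) = -28/5


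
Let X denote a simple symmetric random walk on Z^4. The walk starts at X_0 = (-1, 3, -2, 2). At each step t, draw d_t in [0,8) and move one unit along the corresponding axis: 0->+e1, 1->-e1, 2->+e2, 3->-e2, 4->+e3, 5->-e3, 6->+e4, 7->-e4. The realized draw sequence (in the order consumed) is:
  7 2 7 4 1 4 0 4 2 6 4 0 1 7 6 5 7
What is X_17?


t=0: X=(-1, 3, -2, 2), d=7 → -e4, X_1=(-1, 3, -2, 1)
t=1: X=(-1, 3, -2, 1), d=2 → +e2, X_2=(-1, 4, -2, 1)
t=2: X=(-1, 4, -2, 1), d=7 → -e4, X_3=(-1, 4, -2, 0)
t=3: X=(-1, 4, -2, 0), d=4 → +e3, X_4=(-1, 4, -1, 0)
t=4: X=(-1, 4, -1, 0), d=1 → -e1, X_5=(-2, 4, -1, 0)
t=5: X=(-2, 4, -1, 0), d=4 → +e3, X_6=(-2, 4, 0, 0)
t=6: X=(-2, 4, 0, 0), d=0 → +e1, X_7=(-1, 4, 0, 0)
t=7: X=(-1, 4, 0, 0), d=4 → +e3, X_8=(-1, 4, 1, 0)
t=8: X=(-1, 4, 1, 0), d=2 → +e2, X_9=(-1, 5, 1, 0)
t=9: X=(-1, 5, 1, 0), d=6 → +e4, X_10=(-1, 5, 1, 1)
t=10: X=(-1, 5, 1, 1), d=4 → +e3, X_11=(-1, 5, 2, 1)
t=11: X=(-1, 5, 2, 1), d=0 → +e1, X_12=(0, 5, 2, 1)
t=12: X=(0, 5, 2, 1), d=1 → -e1, X_13=(-1, 5, 2, 1)
t=13: X=(-1, 5, 2, 1), d=7 → -e4, X_14=(-1, 5, 2, 0)
t=14: X=(-1, 5, 2, 0), d=6 → +e4, X_15=(-1, 5, 2, 1)
t=15: X=(-1, 5, 2, 1), d=5 → -e3, X_16=(-1, 5, 1, 1)
t=16: X=(-1, 5, 1, 1), d=7 → -e4, X_17=(-1, 5, 1, 0)

(-1, 5, 1, 0)
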